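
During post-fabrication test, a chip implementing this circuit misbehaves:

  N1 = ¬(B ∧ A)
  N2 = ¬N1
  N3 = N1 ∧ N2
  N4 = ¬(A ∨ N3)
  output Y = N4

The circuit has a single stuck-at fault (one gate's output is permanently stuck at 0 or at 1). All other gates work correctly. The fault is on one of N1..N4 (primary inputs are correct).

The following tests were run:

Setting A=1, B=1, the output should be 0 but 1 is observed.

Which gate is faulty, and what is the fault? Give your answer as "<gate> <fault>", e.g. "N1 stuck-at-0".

N4 stuck-at-1

Fault-free values for test 1 (A=1, B=1): N1=0, N2=1, N3=0, N4=0, giving Y=0. Observed 1.
Test 1: faults giving observed 1 are {N4 stuck-at-1}.
Only N4 stuck-at-1 is consistent with every test.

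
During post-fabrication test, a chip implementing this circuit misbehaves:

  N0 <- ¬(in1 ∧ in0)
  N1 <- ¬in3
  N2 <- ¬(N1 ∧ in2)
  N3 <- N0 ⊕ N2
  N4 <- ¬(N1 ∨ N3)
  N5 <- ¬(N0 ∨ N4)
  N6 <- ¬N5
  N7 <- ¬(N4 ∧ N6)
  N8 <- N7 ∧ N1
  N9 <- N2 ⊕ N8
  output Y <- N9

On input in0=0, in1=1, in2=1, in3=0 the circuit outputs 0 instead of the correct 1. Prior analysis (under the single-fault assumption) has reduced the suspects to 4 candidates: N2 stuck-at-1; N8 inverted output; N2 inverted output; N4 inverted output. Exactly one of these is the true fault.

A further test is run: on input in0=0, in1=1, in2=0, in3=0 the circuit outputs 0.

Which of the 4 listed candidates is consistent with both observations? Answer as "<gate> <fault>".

Evaluate each candidate on input in0=0, in1=1, in2=0, in3=0:
  N2 stuck-at-1: N0=1, N1=1, N2=1 [stuck-at-1], N3=0, N4=0, N5=0, N6=1, N7=1, N8=1, N9=0 → 0 — matches
  N8 inverted output: N0=1, N1=1, N2=1, N3=0, N4=0, N5=0, N6=1, N7=1, N8=0 [inverted output], N9=1 → 1 — eliminated
  N2 inverted output: N0=1, N1=1, N2=0 [inverted output], N3=1, N4=0, N5=0, N6=1, N7=1, N8=1, N9=1 → 1 — eliminated
  N4 inverted output: N0=1, N1=1, N2=1, N3=0, N4=1 [inverted output], N5=0, N6=1, N7=0, N8=0, N9=1 → 1 — eliminated
Only N2 stuck-at-1 reproduces the observed 0.

N2 stuck-at-1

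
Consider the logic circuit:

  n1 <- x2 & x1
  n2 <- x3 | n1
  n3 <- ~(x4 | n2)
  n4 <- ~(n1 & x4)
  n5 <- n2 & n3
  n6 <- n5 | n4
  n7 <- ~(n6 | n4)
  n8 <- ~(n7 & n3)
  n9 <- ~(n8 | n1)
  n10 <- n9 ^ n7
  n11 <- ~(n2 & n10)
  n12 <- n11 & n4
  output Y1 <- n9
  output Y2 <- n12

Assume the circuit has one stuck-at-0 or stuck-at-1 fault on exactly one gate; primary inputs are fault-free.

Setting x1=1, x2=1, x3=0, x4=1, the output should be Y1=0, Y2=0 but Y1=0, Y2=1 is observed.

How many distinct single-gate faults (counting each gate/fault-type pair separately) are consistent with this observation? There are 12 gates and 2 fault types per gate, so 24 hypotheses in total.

3

Fault-free: n1=1, n2=1, n3=0, n4=0, n5=0, n6=0, n7=1, n8=1, n9=0, n10=1, n11=0, n12=0 → Y1=0, Y2=0. Observed Y1=0, Y2=1.
  n1: stuck-at-0 ✓; others ✗
  n2: none of the 2 fault types match ✗
  n3: none of the 2 fault types match ✗
  n4: stuck-at-1 ✓; others ✗
  n5: none of the 2 fault types match ✗
  n6: none of the 2 fault types match ✗
  n7: none of the 2 fault types match ✗
  n8: none of the 2 fault types match ✗
  n9: none of the 2 fault types match ✗
  n10: none of the 2 fault types match ✗
  n11: none of the 2 fault types match ✗
  n12: stuck-at-1 ✓; others ✗
Consistent faults: {n1 stuck-at-0, n4 stuck-at-1, n12 stuck-at-1} — 3 in all.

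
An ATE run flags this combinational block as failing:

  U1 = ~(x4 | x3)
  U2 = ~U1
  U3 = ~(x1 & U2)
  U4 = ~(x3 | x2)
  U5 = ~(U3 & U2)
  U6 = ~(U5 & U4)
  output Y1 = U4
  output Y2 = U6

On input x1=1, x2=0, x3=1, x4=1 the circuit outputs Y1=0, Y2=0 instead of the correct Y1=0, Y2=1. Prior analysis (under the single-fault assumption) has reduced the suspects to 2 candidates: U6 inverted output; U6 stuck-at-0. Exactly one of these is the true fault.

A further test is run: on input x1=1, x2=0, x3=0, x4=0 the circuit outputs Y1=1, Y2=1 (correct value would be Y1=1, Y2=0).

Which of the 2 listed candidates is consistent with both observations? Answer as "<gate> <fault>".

Evaluate each candidate on input x1=1, x2=0, x3=0, x4=0:
  U6 inverted output: U1=1, U2=0, U3=1, U4=1, U5=1, U6=1 [inverted output] → Y1=1, Y2=1 — matches
  U6 stuck-at-0: U1=1, U2=0, U3=1, U4=1, U5=1, U6=0 [stuck-at-0] → Y1=1, Y2=0 — eliminated
Only U6 inverted output reproduces the observed Y1=1, Y2=1.

U6 inverted output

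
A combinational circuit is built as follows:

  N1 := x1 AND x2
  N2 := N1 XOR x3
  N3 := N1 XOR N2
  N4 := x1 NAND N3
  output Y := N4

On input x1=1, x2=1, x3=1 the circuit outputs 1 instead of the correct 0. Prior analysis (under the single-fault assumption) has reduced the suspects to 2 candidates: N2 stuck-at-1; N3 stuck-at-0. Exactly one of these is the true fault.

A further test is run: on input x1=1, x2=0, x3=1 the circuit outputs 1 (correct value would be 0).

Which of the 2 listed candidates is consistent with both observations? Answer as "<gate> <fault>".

Evaluate each candidate on input x1=1, x2=0, x3=1:
  N2 stuck-at-1: N1=0, N2=1 [stuck-at-1], N3=1, N4=0 → 0 — eliminated
  N3 stuck-at-0: N1=0, N2=1, N3=0 [stuck-at-0], N4=1 → 1 — matches
Only N3 stuck-at-0 reproduces the observed 1.

N3 stuck-at-0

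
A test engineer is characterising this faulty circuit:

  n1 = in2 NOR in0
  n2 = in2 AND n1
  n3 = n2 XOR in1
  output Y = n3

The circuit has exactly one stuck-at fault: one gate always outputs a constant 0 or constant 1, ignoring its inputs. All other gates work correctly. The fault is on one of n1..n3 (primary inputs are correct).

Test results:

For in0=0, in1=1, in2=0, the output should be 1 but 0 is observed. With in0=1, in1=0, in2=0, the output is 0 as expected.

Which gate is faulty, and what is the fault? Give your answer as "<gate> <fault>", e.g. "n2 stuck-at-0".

n3 stuck-at-0

Fault-free values for test 1 (in0=0, in1=1, in2=0): n1=1, n2=0, n3=1, giving Y=1. Observed 0.
Test 1: faults giving observed 0 are {n2 stuck-at-1, n3 stuck-at-0}.
Test 2 (in0=1, in1=0, in2=0): fault-free n1=0, n2=0, n3=0 → 0; observed 0. Eliminates n2 stuck-at-1.
Only n3 stuck-at-0 is consistent with every test.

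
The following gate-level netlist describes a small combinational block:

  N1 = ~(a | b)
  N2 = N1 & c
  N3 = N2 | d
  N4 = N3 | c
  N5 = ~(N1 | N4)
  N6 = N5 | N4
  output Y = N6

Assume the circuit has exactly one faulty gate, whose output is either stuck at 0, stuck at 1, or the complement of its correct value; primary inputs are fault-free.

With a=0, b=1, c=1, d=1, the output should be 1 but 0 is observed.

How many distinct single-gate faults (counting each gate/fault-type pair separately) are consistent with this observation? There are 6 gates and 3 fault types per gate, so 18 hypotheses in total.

2

Fault-free: N1=0, N2=0, N3=1, N4=1, N5=0, N6=1 → 1. Observed 0.
  N1: none of the 3 fault types match ✗
  N2: none of the 3 fault types match ✗
  N3: none of the 3 fault types match ✗
  N4: none of the 3 fault types match ✗
  N5: none of the 3 fault types match ✗
  N6: stuck-at-0, inverted output ✓; others ✗
Consistent faults: {N6 stuck-at-0, N6 inverted output} — 2 in all.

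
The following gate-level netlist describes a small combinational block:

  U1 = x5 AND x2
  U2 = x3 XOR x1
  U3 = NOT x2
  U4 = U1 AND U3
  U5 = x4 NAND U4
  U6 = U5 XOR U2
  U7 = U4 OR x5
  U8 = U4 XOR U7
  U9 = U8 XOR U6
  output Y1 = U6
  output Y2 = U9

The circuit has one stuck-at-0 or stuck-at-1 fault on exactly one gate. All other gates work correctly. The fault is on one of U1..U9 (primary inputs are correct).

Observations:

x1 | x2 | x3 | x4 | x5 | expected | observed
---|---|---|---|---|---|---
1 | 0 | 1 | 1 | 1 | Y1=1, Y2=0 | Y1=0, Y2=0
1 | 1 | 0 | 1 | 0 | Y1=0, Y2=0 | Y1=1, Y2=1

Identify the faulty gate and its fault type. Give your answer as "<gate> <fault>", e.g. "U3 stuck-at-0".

U4 stuck-at-1

Fault-free values for test 1 (x1=1, x2=0, x3=1, x4=1, x5=1): U1=0, U2=0, U3=1, U4=0, U5=1, U6=1, U7=1, U8=1, U9=0, giving Y1=1, Y2=0. Observed Y1=0, Y2=0.
Test 1: faults giving observed Y1=0, Y2=0 are {U1 stuck-at-1, U4 stuck-at-1}.
Test 2 (x1=1, x2=1, x3=0, x4=1, x5=0): fault-free U1=0, U2=1, U3=0, U4=0, U5=1, U6=0, U7=0, U8=0, U9=0 → Y1=0, Y2=0; observed Y1=1, Y2=1. Eliminates U1 stuck-at-1.
Only U4 stuck-at-1 is consistent with every test.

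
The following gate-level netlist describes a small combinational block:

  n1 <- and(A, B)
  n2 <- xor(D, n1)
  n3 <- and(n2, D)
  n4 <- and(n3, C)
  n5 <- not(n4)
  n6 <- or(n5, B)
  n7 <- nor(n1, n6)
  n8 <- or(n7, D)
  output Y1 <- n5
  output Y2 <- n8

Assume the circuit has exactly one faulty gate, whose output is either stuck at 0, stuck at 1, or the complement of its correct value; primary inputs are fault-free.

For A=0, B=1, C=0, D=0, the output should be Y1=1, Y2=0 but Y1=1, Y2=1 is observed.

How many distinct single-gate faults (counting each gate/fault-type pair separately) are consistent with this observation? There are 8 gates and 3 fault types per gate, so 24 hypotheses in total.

6

Fault-free: n1=0, n2=0, n3=0, n4=0, n5=1, n6=1, n7=0, n8=0 → Y1=1, Y2=0. Observed Y1=1, Y2=1.
  n1: none of the 3 fault types match ✗
  n2: none of the 3 fault types match ✗
  n3: none of the 3 fault types match ✗
  n4: none of the 3 fault types match ✗
  n5: none of the 3 fault types match ✗
  n6: stuck-at-0, inverted output ✓; others ✗
  n7: stuck-at-1, inverted output ✓; others ✗
  n8: stuck-at-1, inverted output ✓; others ✗
Consistent faults: {n6 stuck-at-0, n6 inverted output, n7 stuck-at-1, n7 inverted output, n8 stuck-at-1, n8 inverted output} — 6 in all.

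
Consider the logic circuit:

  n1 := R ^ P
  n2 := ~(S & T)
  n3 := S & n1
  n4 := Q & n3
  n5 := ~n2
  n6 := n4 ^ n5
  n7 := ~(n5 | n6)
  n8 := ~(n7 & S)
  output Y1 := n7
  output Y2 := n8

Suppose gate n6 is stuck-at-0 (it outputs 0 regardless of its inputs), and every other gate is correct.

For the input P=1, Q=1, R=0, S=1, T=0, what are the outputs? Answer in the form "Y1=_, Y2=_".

Propagate with n6 forced: n1=1, n2=1, n3=1, n4=1, n5=0, n6=0 [stuck-at-0], n7=1, n8=0.
So the outputs are Y1=1, Y2=0. (Without the fault they would be Y1=0, Y2=1.)

Y1=1, Y2=0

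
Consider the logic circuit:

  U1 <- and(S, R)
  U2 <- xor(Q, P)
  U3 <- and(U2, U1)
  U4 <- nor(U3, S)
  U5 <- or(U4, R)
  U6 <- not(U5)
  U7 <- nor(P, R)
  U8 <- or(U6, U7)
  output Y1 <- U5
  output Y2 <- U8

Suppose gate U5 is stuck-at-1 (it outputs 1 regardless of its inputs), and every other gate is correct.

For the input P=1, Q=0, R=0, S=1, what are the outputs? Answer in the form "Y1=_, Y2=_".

Y1=1, Y2=0

Propagate with U5 forced: U1=0, U2=1, U3=0, U4=0, U5=1 [stuck-at-1], U6=0, U7=0, U8=0.
So the outputs are Y1=1, Y2=0. (Without the fault they would be Y1=0, Y2=1.)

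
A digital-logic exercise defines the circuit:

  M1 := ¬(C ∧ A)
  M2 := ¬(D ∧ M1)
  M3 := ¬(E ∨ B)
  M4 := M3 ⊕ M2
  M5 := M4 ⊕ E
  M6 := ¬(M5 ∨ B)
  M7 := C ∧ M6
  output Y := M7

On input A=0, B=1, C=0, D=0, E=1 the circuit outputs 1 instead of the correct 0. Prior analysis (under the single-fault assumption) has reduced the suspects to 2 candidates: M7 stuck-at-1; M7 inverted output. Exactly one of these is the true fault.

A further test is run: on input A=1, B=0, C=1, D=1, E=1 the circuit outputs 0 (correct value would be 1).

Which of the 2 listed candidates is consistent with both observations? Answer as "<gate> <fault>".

M7 inverted output

Evaluate each candidate on input A=1, B=0, C=1, D=1, E=1:
  M7 stuck-at-1: M1=0, M2=1, M3=0, M4=1, M5=0, M6=1, M7=1 [stuck-at-1] → 1 — eliminated
  M7 inverted output: M1=0, M2=1, M3=0, M4=1, M5=0, M6=1, M7=0 [inverted output] → 0 — matches
Only M7 inverted output reproduces the observed 0.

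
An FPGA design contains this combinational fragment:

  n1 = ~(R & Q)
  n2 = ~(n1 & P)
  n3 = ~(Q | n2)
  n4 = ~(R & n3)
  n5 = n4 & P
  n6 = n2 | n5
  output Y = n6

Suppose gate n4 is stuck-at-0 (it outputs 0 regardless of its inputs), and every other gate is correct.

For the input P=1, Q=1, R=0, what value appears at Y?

Propagate with n4 forced: n1=1, n2=0, n3=0, n4=0 [stuck-at-0], n5=0, n6=0.
So Y = 0. (Without the fault it would be 1.)

0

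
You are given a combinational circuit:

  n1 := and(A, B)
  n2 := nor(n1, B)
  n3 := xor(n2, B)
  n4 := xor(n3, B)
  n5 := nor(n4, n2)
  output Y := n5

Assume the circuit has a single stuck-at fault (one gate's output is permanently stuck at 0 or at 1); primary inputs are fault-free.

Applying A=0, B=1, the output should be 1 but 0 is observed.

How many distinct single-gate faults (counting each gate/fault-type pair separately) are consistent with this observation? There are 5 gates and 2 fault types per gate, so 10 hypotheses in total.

Fault-free: n1=0, n2=0, n3=1, n4=0, n5=1 → 1. Observed 0.
  n1 stuck-at-0: output 1 ✗
  n1 stuck-at-1: output 1 ✗
  n2 stuck-at-0: output 1 ✗
  n2 stuck-at-1: output 0 ✓
  n3 stuck-at-0: output 0 ✓
  n3 stuck-at-1: output 1 ✗
  n4 stuck-at-0: output 1 ✗
  n4 stuck-at-1: output 0 ✓
  n5 stuck-at-0: output 0 ✓
  n5 stuck-at-1: output 1 ✗
Consistent faults: {n2 stuck-at-1, n3 stuck-at-0, n4 stuck-at-1, n5 stuck-at-0} — 4 in all.

4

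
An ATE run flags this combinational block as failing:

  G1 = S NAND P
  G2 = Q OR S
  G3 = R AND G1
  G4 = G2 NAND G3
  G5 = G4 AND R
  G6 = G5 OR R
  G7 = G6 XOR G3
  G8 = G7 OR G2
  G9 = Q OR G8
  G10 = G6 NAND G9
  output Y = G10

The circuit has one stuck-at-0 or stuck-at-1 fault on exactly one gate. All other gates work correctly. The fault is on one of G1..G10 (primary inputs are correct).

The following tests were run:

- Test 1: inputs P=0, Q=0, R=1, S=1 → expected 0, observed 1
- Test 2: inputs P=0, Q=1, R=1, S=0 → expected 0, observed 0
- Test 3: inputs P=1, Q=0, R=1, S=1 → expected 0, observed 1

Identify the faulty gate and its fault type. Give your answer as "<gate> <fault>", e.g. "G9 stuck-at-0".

G8 stuck-at-0

Fault-free values for test 1 (P=0, Q=0, R=1, S=1): G1=1, G2=1, G3=1, G4=0, G5=0, G6=1, G7=0, G8=1, G9=1, G10=0, giving Y=0. Observed 1.
Test 1: faults giving observed 1 are {G2 stuck-at-0, G6 stuck-at-0, G8 stuck-at-0, G9 stuck-at-0, G10 stuck-at-1}.
Test 2 (P=0, Q=1, R=1, S=0): fault-free G1=1, G2=1, G3=1, G4=0, G5=0, G6=1, G7=0, G8=1, G9=1, G10=0 → 0; observed 0. Eliminates G6 stuck-at-0, G9 stuck-at-0, G10 stuck-at-1.
Test 3 (P=1, Q=0, R=1, S=1): fault-free G1=0, G2=1, G3=0, G4=1, G5=1, G6=1, G7=1, G8=1, G9=1, G10=0 → 0; observed 1. Eliminates G2 stuck-at-0.
Only G8 stuck-at-0 is consistent with every test.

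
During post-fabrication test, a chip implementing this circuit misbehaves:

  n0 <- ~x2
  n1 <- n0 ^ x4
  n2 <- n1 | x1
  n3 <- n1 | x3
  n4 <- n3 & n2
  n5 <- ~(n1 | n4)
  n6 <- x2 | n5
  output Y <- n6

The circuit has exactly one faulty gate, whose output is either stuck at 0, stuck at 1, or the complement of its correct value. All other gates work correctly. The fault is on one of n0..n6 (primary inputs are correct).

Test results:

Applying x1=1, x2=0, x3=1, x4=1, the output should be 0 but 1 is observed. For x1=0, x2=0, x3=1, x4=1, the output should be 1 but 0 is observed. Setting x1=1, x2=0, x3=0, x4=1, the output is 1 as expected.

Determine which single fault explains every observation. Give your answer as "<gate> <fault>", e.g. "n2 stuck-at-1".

Fault-free values for test 1 (x1=1, x2=0, x3=1, x4=1): n0=1, n1=0, n2=1, n3=1, n4=1, n5=0, n6=0, giving Y=0. Observed 1.
Test 1: faults giving observed 1 are {n2 stuck-at-0, n2 inverted output, n3 stuck-at-0, n3 inverted output, n4 stuck-at-0, n4 inverted output, n5 stuck-at-1, n5 inverted output, n6 stuck-at-1, n6 inverted output}.
Test 2 (x1=0, x2=0, x3=1, x4=1): fault-free n0=1, n1=0, n2=0, n3=1, n4=0, n5=1, n6=1 → 1; observed 0. Eliminates n2 stuck-at-0, n3 stuck-at-0, n3 inverted output, n4 stuck-at-0, n5 stuck-at-1, n6 stuck-at-1.
Test 3 (x1=1, x2=0, x3=0, x4=1): fault-free n0=1, n1=0, n2=1, n3=0, n4=0, n5=1, n6=1 → 1; observed 1. Eliminates n4 inverted output, n5 inverted output, n6 inverted output.
Only n2 inverted output is consistent with every test.

n2 inverted output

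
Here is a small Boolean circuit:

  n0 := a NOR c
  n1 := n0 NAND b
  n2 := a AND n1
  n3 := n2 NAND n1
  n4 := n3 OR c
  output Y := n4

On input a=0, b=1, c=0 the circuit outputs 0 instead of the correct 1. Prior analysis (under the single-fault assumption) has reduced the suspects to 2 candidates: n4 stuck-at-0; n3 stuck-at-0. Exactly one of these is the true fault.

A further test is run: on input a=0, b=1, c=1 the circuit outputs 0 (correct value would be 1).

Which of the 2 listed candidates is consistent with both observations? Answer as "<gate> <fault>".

Evaluate each candidate on input a=0, b=1, c=1:
  n4 stuck-at-0: n0=0, n1=1, n2=0, n3=1, n4=0 [stuck-at-0] → 0 — matches
  n3 stuck-at-0: n0=0, n1=1, n2=0, n3=0 [stuck-at-0], n4=1 → 1 — eliminated
Only n4 stuck-at-0 reproduces the observed 0.

n4 stuck-at-0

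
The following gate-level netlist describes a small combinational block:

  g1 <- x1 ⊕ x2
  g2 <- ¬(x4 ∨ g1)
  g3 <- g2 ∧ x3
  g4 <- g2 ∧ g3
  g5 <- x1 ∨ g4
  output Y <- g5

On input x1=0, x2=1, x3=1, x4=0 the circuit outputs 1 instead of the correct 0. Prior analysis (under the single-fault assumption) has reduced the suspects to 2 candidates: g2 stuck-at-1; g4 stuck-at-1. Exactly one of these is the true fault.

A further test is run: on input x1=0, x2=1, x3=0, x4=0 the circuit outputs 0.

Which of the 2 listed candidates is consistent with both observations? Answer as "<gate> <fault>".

g2 stuck-at-1

Evaluate each candidate on input x1=0, x2=1, x3=0, x4=0:
  g2 stuck-at-1: g1=1, g2=1 [stuck-at-1], g3=0, g4=0, g5=0 → 0 — matches
  g4 stuck-at-1: g1=1, g2=0, g3=0, g4=1 [stuck-at-1], g5=1 → 1 — eliminated
Only g2 stuck-at-1 reproduces the observed 0.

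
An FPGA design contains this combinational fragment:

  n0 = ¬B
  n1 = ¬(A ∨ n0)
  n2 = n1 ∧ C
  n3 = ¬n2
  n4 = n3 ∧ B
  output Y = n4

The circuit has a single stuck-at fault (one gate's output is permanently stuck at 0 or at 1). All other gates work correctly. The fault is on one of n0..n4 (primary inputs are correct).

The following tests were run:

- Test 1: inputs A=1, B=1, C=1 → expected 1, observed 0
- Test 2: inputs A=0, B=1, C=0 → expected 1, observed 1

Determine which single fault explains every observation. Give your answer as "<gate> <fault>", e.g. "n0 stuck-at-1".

n1 stuck-at-1

Fault-free values for test 1 (A=1, B=1, C=1): n0=0, n1=0, n2=0, n3=1, n4=1, giving Y=1. Observed 0.
Test 1: faults giving observed 0 are {n1 stuck-at-1, n2 stuck-at-1, n3 stuck-at-0, n4 stuck-at-0}.
Test 2 (A=0, B=1, C=0): fault-free n0=0, n1=1, n2=0, n3=1, n4=1 → 1; observed 1. Eliminates n2 stuck-at-1, n3 stuck-at-0, n4 stuck-at-0.
Only n1 stuck-at-1 is consistent with every test.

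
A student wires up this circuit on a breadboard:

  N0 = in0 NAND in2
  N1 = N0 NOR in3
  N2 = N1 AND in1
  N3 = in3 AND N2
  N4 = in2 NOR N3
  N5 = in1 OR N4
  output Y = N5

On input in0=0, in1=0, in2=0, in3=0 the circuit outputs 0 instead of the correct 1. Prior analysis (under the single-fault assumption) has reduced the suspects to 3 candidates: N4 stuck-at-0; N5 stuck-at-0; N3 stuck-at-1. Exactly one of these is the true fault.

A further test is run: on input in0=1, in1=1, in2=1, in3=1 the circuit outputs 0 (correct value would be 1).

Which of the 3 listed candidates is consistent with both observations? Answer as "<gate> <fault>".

N5 stuck-at-0

Evaluate each candidate on input in0=1, in1=1, in2=1, in3=1:
  N4 stuck-at-0: N0=0, N1=0, N2=0, N3=0, N4=0 [stuck-at-0], N5=1 → 1 — eliminated
  N5 stuck-at-0: N0=0, N1=0, N2=0, N3=0, N4=0, N5=0 [stuck-at-0] → 0 — matches
  N3 stuck-at-1: N0=0, N1=0, N2=0, N3=1 [stuck-at-1], N4=0, N5=1 → 1 — eliminated
Only N5 stuck-at-0 reproduces the observed 0.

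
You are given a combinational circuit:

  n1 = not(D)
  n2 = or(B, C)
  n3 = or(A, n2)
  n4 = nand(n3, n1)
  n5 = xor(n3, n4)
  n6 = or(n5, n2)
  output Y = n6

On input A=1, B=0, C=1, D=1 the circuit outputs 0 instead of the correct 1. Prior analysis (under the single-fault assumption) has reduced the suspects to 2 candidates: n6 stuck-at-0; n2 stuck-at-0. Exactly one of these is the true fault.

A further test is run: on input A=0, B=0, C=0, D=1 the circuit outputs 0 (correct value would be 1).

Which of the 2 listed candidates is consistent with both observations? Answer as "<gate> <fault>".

Evaluate each candidate on input A=0, B=0, C=0, D=1:
  n6 stuck-at-0: n1=0, n2=0, n3=0, n4=1, n5=1, n6=0 [stuck-at-0] → 0 — matches
  n2 stuck-at-0: n1=0, n2=0 [stuck-at-0], n3=0, n4=1, n5=1, n6=1 → 1 — eliminated
Only n6 stuck-at-0 reproduces the observed 0.

n6 stuck-at-0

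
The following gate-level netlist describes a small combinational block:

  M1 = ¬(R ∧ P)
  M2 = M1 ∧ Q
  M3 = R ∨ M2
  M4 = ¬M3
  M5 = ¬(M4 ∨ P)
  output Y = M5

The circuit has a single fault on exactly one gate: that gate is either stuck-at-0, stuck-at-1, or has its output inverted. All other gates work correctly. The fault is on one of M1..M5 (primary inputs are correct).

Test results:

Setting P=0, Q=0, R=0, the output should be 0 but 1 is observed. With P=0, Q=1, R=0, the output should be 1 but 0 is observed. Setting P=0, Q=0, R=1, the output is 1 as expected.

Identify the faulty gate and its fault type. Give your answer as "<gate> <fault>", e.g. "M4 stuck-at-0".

Fault-free values for test 1 (P=0, Q=0, R=0): M1=1, M2=0, M3=0, M4=1, M5=0, giving Y=0. Observed 1.
Test 1: faults giving observed 1 are {M2 stuck-at-1, M2 inverted output, M3 stuck-at-1, M3 inverted output, M4 stuck-at-0, M4 inverted output, M5 stuck-at-1, M5 inverted output}.
Test 2 (P=0, Q=1, R=0): fault-free M1=1, M2=1, M3=1, M4=0, M5=1 → 1; observed 0. Eliminates M2 stuck-at-1, M3 stuck-at-1, M4 stuck-at-0, M5 stuck-at-1.
Test 3 (P=0, Q=0, R=1): fault-free M1=1, M2=0, M3=1, M4=0, M5=1 → 1; observed 1. Eliminates M3 inverted output, M4 inverted output, M5 inverted output.
Only M2 inverted output is consistent with every test.

M2 inverted output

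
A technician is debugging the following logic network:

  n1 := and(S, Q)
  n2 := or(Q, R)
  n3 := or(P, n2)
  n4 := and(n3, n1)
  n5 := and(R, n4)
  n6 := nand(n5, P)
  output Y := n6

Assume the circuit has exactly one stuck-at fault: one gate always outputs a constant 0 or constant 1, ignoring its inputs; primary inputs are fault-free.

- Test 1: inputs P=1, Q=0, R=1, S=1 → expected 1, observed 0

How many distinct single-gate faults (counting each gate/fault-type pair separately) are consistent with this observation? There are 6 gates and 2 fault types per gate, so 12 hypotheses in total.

Fault-free: n1=0, n2=1, n3=1, n4=0, n5=0, n6=1 → 1. Observed 0.
  n1 stuck-at-0: output 1 ✗
  n1 stuck-at-1: output 0 ✓
  n2 stuck-at-0: output 1 ✗
  n2 stuck-at-1: output 1 ✗
  n3 stuck-at-0: output 1 ✗
  n3 stuck-at-1: output 1 ✗
  n4 stuck-at-0: output 1 ✗
  n4 stuck-at-1: output 0 ✓
  n5 stuck-at-0: output 1 ✗
  n5 stuck-at-1: output 0 ✓
  n6 stuck-at-0: output 0 ✓
  n6 stuck-at-1: output 1 ✗
Consistent faults: {n1 stuck-at-1, n4 stuck-at-1, n5 stuck-at-1, n6 stuck-at-0} — 4 in all.

4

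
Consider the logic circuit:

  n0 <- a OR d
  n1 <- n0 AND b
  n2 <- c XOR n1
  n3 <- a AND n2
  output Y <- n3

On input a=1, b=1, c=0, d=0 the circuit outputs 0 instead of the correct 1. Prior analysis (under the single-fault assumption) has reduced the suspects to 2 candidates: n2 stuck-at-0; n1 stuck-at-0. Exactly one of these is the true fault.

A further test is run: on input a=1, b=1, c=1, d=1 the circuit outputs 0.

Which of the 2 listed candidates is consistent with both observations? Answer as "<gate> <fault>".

n2 stuck-at-0

Evaluate each candidate on input a=1, b=1, c=1, d=1:
  n2 stuck-at-0: n0=1, n1=1, n2=0 [stuck-at-0], n3=0 → 0 — matches
  n1 stuck-at-0: n0=1, n1=0 [stuck-at-0], n2=1, n3=1 → 1 — eliminated
Only n2 stuck-at-0 reproduces the observed 0.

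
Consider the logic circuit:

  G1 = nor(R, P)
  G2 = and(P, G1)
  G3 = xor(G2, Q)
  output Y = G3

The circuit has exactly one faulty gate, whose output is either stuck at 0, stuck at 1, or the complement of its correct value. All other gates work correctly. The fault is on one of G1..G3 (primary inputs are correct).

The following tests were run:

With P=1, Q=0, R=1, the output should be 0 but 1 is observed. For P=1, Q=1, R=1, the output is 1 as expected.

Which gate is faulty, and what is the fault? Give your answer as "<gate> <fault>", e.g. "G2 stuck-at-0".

Fault-free values for test 1 (P=1, Q=0, R=1): G1=0, G2=0, G3=0, giving Y=0. Observed 1.
Test 1: faults giving observed 1 are {G1 stuck-at-1, G1 inverted output, G2 stuck-at-1, G2 inverted output, G3 stuck-at-1, G3 inverted output}.
Test 2 (P=1, Q=1, R=1): fault-free G1=0, G2=0, G3=1 → 1; observed 1. Eliminates G1 stuck-at-1, G1 inverted output, G2 stuck-at-1, G2 inverted output, G3 inverted output.
Only G3 stuck-at-1 is consistent with every test.

G3 stuck-at-1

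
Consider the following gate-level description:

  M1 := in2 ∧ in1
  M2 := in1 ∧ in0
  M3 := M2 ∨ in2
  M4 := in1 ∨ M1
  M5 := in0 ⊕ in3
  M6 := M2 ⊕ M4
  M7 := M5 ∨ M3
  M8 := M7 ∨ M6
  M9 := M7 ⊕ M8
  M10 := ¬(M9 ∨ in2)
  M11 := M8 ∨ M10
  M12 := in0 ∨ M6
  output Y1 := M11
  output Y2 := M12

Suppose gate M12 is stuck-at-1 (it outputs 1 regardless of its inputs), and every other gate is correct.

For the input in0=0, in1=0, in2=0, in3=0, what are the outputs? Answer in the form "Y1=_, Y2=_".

Propagate with M12 forced: M1=0, M2=0, M3=0, M4=0, M5=0, M6=0, M7=0, M8=0, M9=0, M10=1, M11=1, M12=1 [stuck-at-1].
So the outputs are Y1=1, Y2=1. (Without the fault they would be Y1=1, Y2=0.)

Y1=1, Y2=1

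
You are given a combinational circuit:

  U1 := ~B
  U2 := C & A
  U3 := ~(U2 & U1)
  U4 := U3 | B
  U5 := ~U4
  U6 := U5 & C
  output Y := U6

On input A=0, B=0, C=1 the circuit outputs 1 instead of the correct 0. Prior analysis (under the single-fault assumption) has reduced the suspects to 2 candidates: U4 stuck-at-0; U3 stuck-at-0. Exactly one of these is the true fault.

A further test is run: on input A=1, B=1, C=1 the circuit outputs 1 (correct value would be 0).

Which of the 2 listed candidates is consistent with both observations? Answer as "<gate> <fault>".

U4 stuck-at-0

Evaluate each candidate on input A=1, B=1, C=1:
  U4 stuck-at-0: U1=0, U2=1, U3=1, U4=0 [stuck-at-0], U5=1, U6=1 → 1 — matches
  U3 stuck-at-0: U1=0, U2=1, U3=0 [stuck-at-0], U4=1, U5=0, U6=0 → 0 — eliminated
Only U4 stuck-at-0 reproduces the observed 1.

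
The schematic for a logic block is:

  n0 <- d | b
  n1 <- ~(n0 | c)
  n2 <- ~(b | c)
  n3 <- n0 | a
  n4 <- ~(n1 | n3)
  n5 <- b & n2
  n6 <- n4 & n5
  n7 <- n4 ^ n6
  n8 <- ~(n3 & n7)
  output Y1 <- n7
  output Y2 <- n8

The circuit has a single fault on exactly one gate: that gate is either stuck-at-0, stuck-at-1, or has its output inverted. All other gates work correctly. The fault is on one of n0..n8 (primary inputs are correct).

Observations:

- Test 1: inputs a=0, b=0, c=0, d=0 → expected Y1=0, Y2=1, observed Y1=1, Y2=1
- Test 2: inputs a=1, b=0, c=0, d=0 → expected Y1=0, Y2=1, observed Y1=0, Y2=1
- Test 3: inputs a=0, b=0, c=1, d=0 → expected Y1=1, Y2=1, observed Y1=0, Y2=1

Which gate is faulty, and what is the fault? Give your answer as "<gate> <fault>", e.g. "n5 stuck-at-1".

Fault-free values for test 1 (a=0, b=0, c=0, d=0): n0=0, n1=1, n2=1, n3=0, n4=0, n5=0, n6=0, n7=0, n8=1, giving Y1=0, Y2=1. Observed Y1=1, Y2=1.
Test 1: faults giving observed Y1=1, Y2=1 are {n1 stuck-at-0, n1 inverted output, n4 stuck-at-1, n4 inverted output, n6 stuck-at-1, n6 inverted output, n7 stuck-at-1, n7 inverted output}.
Test 2 (a=1, b=0, c=0, d=0): fault-free n0=0, n1=1, n2=1, n3=1, n4=0, n5=0, n6=0, n7=0, n8=1 → Y1=0, Y2=1; observed Y1=0, Y2=1. Eliminates n4 stuck-at-1, n4 inverted output, n6 stuck-at-1, n6 inverted output, n7 stuck-at-1, n7 inverted output.
Test 3 (a=0, b=0, c=1, d=0): fault-free n0=0, n1=0, n2=0, n3=0, n4=1, n5=0, n6=0, n7=1, n8=1 → Y1=1, Y2=1; observed Y1=0, Y2=1. Eliminates n1 stuck-at-0.
Only n1 inverted output is consistent with every test.

n1 inverted output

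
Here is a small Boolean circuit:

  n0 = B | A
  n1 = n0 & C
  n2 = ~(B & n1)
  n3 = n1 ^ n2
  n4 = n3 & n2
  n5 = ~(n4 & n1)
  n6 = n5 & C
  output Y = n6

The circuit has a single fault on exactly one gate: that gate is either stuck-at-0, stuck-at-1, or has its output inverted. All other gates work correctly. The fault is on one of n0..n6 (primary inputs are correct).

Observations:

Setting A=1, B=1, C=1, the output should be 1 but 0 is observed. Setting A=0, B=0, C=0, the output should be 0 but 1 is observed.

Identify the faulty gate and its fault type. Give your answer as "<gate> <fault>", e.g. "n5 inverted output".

Fault-free values for test 1 (A=1, B=1, C=1): n0=1, n1=1, n2=0, n3=1, n4=0, n5=1, n6=1, giving Y=1. Observed 0.
Test 1: faults giving observed 0 are {n4 stuck-at-1, n4 inverted output, n5 stuck-at-0, n5 inverted output, n6 stuck-at-0, n6 inverted output}.
Test 2 (A=0, B=0, C=0): fault-free n0=0, n1=0, n2=1, n3=1, n4=1, n5=1, n6=0 → 0; observed 1. Eliminates n4 stuck-at-1, n4 inverted output, n5 stuck-at-0, n5 inverted output, n6 stuck-at-0.
Only n6 inverted output is consistent with every test.

n6 inverted output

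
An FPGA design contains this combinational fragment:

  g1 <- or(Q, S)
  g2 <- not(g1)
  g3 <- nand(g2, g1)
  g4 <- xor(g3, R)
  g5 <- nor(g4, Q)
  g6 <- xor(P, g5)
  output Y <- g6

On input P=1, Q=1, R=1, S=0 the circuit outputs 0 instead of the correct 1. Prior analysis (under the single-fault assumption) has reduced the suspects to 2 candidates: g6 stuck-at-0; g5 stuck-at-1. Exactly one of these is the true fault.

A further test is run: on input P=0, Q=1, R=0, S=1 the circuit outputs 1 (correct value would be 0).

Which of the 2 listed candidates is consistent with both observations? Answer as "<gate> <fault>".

g5 stuck-at-1

Evaluate each candidate on input P=0, Q=1, R=0, S=1:
  g6 stuck-at-0: g1=1, g2=0, g3=1, g4=1, g5=0, g6=0 [stuck-at-0] → 0 — eliminated
  g5 stuck-at-1: g1=1, g2=0, g3=1, g4=1, g5=1 [stuck-at-1], g6=1 → 1 — matches
Only g5 stuck-at-1 reproduces the observed 1.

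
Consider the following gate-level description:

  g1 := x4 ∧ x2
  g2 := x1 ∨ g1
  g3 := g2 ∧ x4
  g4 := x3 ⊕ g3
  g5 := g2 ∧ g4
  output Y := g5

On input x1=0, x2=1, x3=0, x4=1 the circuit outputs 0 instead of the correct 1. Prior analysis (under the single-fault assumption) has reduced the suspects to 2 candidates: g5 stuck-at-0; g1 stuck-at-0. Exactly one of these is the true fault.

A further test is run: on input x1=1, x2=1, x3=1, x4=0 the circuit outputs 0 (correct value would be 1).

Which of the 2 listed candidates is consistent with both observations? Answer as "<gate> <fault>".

Evaluate each candidate on input x1=1, x2=1, x3=1, x4=0:
  g5 stuck-at-0: g1=0, g2=1, g3=0, g4=1, g5=0 [stuck-at-0] → 0 — matches
  g1 stuck-at-0: g1=0 [stuck-at-0], g2=1, g3=0, g4=1, g5=1 → 1 — eliminated
Only g5 stuck-at-0 reproduces the observed 0.

g5 stuck-at-0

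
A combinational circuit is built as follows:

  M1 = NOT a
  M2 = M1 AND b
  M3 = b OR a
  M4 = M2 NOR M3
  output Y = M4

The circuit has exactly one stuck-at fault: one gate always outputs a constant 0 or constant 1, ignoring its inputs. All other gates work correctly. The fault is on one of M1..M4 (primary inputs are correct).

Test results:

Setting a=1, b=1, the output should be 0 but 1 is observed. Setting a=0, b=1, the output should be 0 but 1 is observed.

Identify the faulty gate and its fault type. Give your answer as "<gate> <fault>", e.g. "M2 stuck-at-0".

M4 stuck-at-1

Fault-free values for test 1 (a=1, b=1): M1=0, M2=0, M3=1, M4=0, giving Y=0. Observed 1.
Test 1: faults giving observed 1 are {M3 stuck-at-0, M4 stuck-at-1}.
Test 2 (a=0, b=1): fault-free M1=1, M2=1, M3=1, M4=0 → 0; observed 1. Eliminates M3 stuck-at-0.
Only M4 stuck-at-1 is consistent with every test.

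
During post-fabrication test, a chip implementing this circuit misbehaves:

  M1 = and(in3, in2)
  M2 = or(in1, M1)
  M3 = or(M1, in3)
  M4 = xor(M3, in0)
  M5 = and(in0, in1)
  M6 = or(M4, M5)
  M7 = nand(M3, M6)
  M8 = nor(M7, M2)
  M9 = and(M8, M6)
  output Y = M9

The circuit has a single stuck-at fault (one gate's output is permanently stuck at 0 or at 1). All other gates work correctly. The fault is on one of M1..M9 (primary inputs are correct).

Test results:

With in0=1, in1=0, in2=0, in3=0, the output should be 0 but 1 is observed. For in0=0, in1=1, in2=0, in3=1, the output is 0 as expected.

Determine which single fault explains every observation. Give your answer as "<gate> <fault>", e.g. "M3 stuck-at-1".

Fault-free values for test 1 (in0=1, in1=0, in2=0, in3=0): M1=0, M2=0, M3=0, M4=1, M5=0, M6=1, M7=1, M8=0, M9=0, giving Y=0. Observed 1.
Test 1: faults giving observed 1 are {M7 stuck-at-0, M8 stuck-at-1, M9 stuck-at-1}.
Test 2 (in0=0, in1=1, in2=0, in3=1): fault-free M1=0, M2=1, M3=1, M4=1, M5=0, M6=1, M7=0, M8=0, M9=0 → 0; observed 0. Eliminates M8 stuck-at-1, M9 stuck-at-1.
Only M7 stuck-at-0 is consistent with every test.

M7 stuck-at-0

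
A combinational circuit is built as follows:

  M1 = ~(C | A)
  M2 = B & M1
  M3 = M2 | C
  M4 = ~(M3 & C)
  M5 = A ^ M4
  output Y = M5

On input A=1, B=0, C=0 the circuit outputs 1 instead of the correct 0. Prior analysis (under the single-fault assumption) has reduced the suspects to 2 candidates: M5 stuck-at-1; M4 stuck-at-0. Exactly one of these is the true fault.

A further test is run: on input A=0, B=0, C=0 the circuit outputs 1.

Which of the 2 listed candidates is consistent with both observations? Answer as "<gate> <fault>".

Evaluate each candidate on input A=0, B=0, C=0:
  M5 stuck-at-1: M1=1, M2=0, M3=0, M4=1, M5=1 [stuck-at-1] → 1 — matches
  M4 stuck-at-0: M1=1, M2=0, M3=0, M4=0 [stuck-at-0], M5=0 → 0 — eliminated
Only M5 stuck-at-1 reproduces the observed 1.

M5 stuck-at-1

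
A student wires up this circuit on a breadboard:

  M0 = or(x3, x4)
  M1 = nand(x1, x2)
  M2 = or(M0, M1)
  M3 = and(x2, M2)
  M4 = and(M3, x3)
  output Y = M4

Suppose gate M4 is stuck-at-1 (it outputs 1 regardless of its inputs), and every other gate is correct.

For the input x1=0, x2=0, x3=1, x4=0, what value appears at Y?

1

Propagate with M4 forced: M0=1, M1=1, M2=1, M3=0, M4=1 [stuck-at-1].
So Y = 1. (Without the fault it would be 0.)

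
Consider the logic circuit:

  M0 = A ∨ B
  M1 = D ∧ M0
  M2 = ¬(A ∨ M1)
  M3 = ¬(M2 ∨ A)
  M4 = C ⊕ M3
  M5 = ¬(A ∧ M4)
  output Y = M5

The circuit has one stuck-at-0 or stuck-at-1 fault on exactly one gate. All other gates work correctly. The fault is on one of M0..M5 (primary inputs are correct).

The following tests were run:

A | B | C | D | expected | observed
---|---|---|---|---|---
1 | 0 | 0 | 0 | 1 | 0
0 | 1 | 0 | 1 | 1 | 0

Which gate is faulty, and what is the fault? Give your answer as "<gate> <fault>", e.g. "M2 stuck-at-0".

Fault-free values for test 1 (A=1, B=0, C=0, D=0): M0=1, M1=0, M2=0, M3=0, M4=0, M5=1, giving Y=1. Observed 0.
Test 1: faults giving observed 0 are {M3 stuck-at-1, M4 stuck-at-1, M5 stuck-at-0}.
Test 2 (A=0, B=1, C=0, D=1): fault-free M0=1, M1=1, M2=0, M3=1, M4=1, M5=1 → 1; observed 0. Eliminates M3 stuck-at-1, M4 stuck-at-1.
Only M5 stuck-at-0 is consistent with every test.

M5 stuck-at-0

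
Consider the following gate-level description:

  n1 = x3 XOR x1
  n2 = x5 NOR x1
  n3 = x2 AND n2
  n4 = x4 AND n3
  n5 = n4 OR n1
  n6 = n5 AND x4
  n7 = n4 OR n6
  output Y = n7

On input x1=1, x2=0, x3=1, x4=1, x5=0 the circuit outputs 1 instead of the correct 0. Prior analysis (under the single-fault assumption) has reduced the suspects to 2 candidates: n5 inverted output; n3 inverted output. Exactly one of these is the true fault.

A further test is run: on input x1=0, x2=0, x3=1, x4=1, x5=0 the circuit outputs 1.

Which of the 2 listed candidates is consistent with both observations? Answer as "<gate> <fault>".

n3 inverted output

Evaluate each candidate on input x1=0, x2=0, x3=1, x4=1, x5=0:
  n5 inverted output: n1=1, n2=1, n3=0, n4=0, n5=0 [inverted output], n6=0, n7=0 → 0 — eliminated
  n3 inverted output: n1=1, n2=1, n3=1 [inverted output], n4=1, n5=1, n6=1, n7=1 → 1 — matches
Only n3 inverted output reproduces the observed 1.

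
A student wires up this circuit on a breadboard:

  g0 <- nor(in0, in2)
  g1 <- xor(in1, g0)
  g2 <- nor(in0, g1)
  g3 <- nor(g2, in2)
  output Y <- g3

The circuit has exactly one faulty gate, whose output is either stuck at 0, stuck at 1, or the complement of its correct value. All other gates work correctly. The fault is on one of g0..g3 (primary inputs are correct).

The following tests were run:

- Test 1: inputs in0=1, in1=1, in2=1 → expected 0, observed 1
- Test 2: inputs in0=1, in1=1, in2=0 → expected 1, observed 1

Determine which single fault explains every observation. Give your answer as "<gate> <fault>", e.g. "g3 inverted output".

g3 stuck-at-1

Fault-free values for test 1 (in0=1, in1=1, in2=1): g0=0, g1=1, g2=0, g3=0, giving Y=0. Observed 1.
Test 1: faults giving observed 1 are {g3 stuck-at-1, g3 inverted output}.
Test 2 (in0=1, in1=1, in2=0): fault-free g0=0, g1=1, g2=0, g3=1 → 1; observed 1. Eliminates g3 inverted output.
Only g3 stuck-at-1 is consistent with every test.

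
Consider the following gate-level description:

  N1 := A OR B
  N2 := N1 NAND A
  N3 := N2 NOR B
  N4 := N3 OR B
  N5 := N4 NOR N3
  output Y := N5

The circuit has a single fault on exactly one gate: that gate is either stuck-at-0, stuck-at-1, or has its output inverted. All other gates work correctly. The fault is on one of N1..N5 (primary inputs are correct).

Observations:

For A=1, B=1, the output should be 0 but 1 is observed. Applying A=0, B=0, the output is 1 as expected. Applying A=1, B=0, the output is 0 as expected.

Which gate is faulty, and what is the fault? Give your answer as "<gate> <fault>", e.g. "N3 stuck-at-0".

N4 stuck-at-0

Fault-free values for test 1 (A=1, B=1): N1=1, N2=0, N3=0, N4=1, N5=0, giving Y=0. Observed 1.
Test 1: faults giving observed 1 are {N4 stuck-at-0, N4 inverted output, N5 stuck-at-1, N5 inverted output}.
Test 2 (A=0, B=0): fault-free N1=0, N2=1, N3=0, N4=0, N5=1 → 1; observed 1. Eliminates N4 inverted output, N5 inverted output.
Test 3 (A=1, B=0): fault-free N1=1, N2=0, N3=1, N4=1, N5=0 → 0; observed 0. Eliminates N5 stuck-at-1.
Only N4 stuck-at-0 is consistent with every test.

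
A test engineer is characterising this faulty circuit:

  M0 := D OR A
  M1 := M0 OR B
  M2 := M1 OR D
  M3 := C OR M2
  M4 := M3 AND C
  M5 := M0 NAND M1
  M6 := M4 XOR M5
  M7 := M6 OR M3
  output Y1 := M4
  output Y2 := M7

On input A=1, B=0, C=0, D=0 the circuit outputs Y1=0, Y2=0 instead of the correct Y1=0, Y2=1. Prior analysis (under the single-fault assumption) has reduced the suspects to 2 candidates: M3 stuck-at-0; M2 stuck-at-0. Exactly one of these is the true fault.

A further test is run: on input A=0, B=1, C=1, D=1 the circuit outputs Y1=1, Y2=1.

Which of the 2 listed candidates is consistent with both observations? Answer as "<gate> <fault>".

M2 stuck-at-0

Evaluate each candidate on input A=0, B=1, C=1, D=1:
  M3 stuck-at-0: M0=1, M1=1, M2=1, M3=0 [stuck-at-0], M4=0, M5=0, M6=0, M7=0 → Y1=0, Y2=0 — eliminated
  M2 stuck-at-0: M0=1, M1=1, M2=0 [stuck-at-0], M3=1, M4=1, M5=0, M6=1, M7=1 → Y1=1, Y2=1 — matches
Only M2 stuck-at-0 reproduces the observed Y1=1, Y2=1.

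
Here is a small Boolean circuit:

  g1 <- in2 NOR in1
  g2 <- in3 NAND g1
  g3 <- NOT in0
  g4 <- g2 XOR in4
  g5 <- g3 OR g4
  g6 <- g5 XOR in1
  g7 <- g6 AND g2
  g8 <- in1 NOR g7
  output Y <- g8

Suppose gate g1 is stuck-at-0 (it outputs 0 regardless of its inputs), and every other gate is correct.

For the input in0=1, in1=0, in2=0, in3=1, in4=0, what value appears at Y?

0

Propagate with g1 forced: g1=0 [stuck-at-0], g2=1, g3=0, g4=1, g5=1, g6=1, g7=1, g8=0.
So Y = 0. (Without the fault it would be 1.)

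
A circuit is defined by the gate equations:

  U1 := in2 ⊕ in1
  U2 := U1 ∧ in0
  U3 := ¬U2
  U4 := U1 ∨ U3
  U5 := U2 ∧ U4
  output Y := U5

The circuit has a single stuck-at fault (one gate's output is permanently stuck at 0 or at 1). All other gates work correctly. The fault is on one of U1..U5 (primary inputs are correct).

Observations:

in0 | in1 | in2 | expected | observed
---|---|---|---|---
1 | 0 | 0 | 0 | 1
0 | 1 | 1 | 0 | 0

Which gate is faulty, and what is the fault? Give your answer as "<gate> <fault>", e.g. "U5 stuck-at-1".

Fault-free values for test 1 (in0=1, in1=0, in2=0): U1=0, U2=0, U3=1, U4=1, U5=0, giving Y=0. Observed 1.
Test 1: faults giving observed 1 are {U1 stuck-at-1, U5 stuck-at-1}.
Test 2 (in0=0, in1=1, in2=1): fault-free U1=0, U2=0, U3=1, U4=1, U5=0 → 0; observed 0. Eliminates U5 stuck-at-1.
Only U1 stuck-at-1 is consistent with every test.

U1 stuck-at-1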